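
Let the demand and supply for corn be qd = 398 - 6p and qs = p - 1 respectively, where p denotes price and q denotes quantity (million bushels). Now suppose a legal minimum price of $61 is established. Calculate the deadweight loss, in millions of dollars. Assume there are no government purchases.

Equilibrium: 398 - 6p = p - 1, so 399 = 7p and p* = 57, q* = 56.
The floor of 61 is above the equilibrium price 57, so it binds.
At p = 61: qd = 398 - 6·61 = 32 and qs = 61 - 1 = 60.
Quantity traded falls to 32. At q = 32 the demand price is (398 - 32)/6 = 61 and the supply price is 1 + 32 = 33.
Deadweight loss = ½ · (61 - 33) · (56 - 32) = ½ · 28 · 24 = 336.

336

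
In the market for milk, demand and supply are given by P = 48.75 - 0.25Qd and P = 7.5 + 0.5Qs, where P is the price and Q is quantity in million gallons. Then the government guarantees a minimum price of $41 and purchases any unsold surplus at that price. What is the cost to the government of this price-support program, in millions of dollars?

Rearranging demand gives Qd = 195 - 4P; rearranging supply gives Qs = 2P - 15. Equilibrium: 195 - 4P = 2P - 15, so 210 = 6P and P* = 35, Q* = 55.
Since 41 > 35, the floor is binding.
At P = 41: Qd = 195 - 4·41 = 31 and Qs = 2·41 - 15 = 67.
Surplus = Qs - Qd = 36.
Government expenditure = surplus × support price = 36 × 41 = 1476.

1476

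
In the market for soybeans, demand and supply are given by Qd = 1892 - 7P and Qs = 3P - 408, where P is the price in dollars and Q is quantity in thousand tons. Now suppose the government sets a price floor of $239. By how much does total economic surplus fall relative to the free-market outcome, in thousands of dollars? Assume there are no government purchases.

945

Equilibrium: 1892 - 7P = 3P - 408, so 2300 = 10P and P* = 230, Q* = 282.
Since 239 > 230, the floor is binding.
At P = 239: Qd = 1892 - 7·239 = 219 and Qs = 3·239 - 408 = 309.
Quantity traded falls to 219. At Q = 219 the demand price is (1892 - 219)/7 = 239 and the supply price is (408 + 219)/3 = 209.
Deadweight loss = ½ · (239 - 209) · (282 - 219) = ½ · 30 · 63 = 945.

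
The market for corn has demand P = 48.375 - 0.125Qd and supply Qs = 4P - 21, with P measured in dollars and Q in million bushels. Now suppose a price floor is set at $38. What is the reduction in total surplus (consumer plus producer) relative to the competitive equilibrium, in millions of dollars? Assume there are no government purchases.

192

Rearranging demand gives Qd = 387 - 8P. Equilibrium: 387 - 8P = 4P - 21, so 408 = 12P and P* = 34, Q* = 115.
The floor of 38 is above the equilibrium price 34, so it binds.
At P = 38: Qd = 387 - 8·38 = 83 and Qs = 4·38 - 21 = 131.
Quantity traded falls to 83. At Q = 83 the demand price is (387 - 83)/8 = 38 and the supply price is (21 + 83)/4 = 26.
Deadweight loss = ½ · (38 - 26) · (115 - 83) = ½ · 12 · 32 = 192.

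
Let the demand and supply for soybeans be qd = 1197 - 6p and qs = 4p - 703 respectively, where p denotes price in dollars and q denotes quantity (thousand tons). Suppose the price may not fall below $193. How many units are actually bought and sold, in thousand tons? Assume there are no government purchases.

39

Equilibrium: 1197 - 6p = 4p - 703, so 1900 = 10p and p* = 190, q* = 57.
Because the floor (193) lies above the market-clearing price, it is binding.
At p = 193: qd = 1197 - 6·193 = 39 and qs = 4·193 - 703 = 69.
The quantity actually transacted is the short side, demand: 39.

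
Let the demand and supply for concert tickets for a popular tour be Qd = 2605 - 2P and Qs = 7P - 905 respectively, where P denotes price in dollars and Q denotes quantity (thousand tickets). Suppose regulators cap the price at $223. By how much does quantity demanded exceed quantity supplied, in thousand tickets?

1503

Without the control the market clears where 2605 - 2P = 7P - 905, i.e. P* = 390 and Q* = 1825.
Because the ceiling (223) lies below the market-clearing price, it is binding.
At P = 223: Qd = 2605 - 2·223 = 2159 and Qs = 7·223 - 905 = 656.
Shortage = Qd - Qs = 2159 - 656 = 1503.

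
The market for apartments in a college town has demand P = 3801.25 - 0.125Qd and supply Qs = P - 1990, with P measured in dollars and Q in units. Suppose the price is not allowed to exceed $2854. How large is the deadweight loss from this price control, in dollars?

313040.25

Rearranging demand gives Qd = 30410 - 8P. In a free market, 30410 - 8P = P - 1990 gives the equilibrium P* = 3600, Q* = 1610.
Because the ceiling (2854) lies below the market-clearing price, it is binding.
At P = 2854: Qd = 30410 - 8·2854 = 7578 and Qs = 2854 - 1990 = 864.
Quantity traded falls to 864. At Q = 864 the demand price is (30410 - 864)/8 = 3693.25 and the supply price is 1990 + 864 = 2854.
Deadweight loss = ½ · (3693.25 - 2854) · (1610 - 864) = ½ · 839.25 · 746 = 313040.25.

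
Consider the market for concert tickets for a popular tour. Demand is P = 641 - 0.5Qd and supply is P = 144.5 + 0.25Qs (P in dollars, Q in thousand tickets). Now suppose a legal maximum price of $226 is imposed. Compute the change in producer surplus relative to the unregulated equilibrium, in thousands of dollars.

-41496

Rearranging demand gives Qd = 1282 - 2P; rearranging supply gives Qs = 4P - 578. Without the control the market clears where 1282 - 2P = 4P - 578, i.e. P* = 310 and Q* = 662.
Since 226 < 310, the ceiling is binding.
At P = 226: Qd = 1282 - 2·226 = 830 and Qs = 4·226 - 578 = 326.
Producer surplus without the control is ½ · (310 - 144.5) · 662 = 54780.5.
With the ceiling, producers sell 326 units at 226, so PS = ½ · (226 - 144.5) · 326 = 13284.5.
Change in producer surplus = 13284.5 - 54780.5 = -41496.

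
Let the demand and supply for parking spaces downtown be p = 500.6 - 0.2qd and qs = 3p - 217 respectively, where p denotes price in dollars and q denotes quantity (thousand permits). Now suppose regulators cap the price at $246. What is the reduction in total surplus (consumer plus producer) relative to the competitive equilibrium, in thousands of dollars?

21206.4

Rearranging demand gives qd = 2503 - 5p. Equilibrium: 2503 - 5p = 3p - 217, so 2720 = 8p and p* = 340, q* = 803.
Because the ceiling (246) lies below the market-clearing price, it is binding.
At p = 246: qd = 2503 - 5·246 = 1273 and qs = 3·246 - 217 = 521.
Quantity traded falls to 521. At q = 521 the demand price is (2503 - 521)/5 = 396.4 and the supply price is (217 + 521)/3 = 246.
Deadweight loss = ½ · (396.4 - 246) · (803 - 521) = ½ · 150.4 · 282 = 21206.4.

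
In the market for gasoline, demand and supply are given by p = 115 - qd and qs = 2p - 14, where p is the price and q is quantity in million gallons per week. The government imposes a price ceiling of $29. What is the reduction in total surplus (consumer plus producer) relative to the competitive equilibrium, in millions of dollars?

588

Rearranging demand gives qd = 115 - p. Equilibrium: 115 - p = 2p - 14, so 129 = 3p and p* = 43, q* = 72.
The ceiling of 29 is below the equilibrium price 43, so it binds.
At p = 29: qd = 115 - 29 = 86 and qs = 2·29 - 14 = 44.
Quantity traded falls to 44. At q = 44 the demand price is 115 - 44 = 71 and the supply price is (14 + 44)/2 = 29.
Deadweight loss = ½ · (71 - 29) · (72 - 44) = ½ · 42 · 28 = 588.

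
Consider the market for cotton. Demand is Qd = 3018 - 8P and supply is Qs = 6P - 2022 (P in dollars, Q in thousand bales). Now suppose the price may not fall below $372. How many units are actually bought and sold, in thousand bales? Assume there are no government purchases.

Without the control the market clears where 3018 - 8P = 6P - 2022, i.e. P* = 360 and Q* = 138.
Because the floor (372) lies above the market-clearing price, it is binding.
At P = 372: Qd = 3018 - 8·372 = 42 and Qs = 6·372 - 2022 = 210.
The quantity actually transacted is the short side, demand: 42.

42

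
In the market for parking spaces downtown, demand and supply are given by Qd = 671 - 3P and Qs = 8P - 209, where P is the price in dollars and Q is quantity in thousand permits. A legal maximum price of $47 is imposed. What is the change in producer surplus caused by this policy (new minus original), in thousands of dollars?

Without the control the market clears where 671 - 3P = 8P - 209, i.e. P* = 80 and Q* = 431.
Since 47 < 80, the ceiling is binding.
At P = 47: Qd = 671 - 3·47 = 530 and Qs = 8·47 - 209 = 167.
Producer surplus without the control is ½ · (80 - 26.125) · 431 = 11610.0625.
With the ceiling, producers sell 167 units at 47, so PS = ½ · (47 - 26.125) · 167 = 1743.0625.
Change in producer surplus = 1743.0625 - 11610.0625 = -9867.

-9867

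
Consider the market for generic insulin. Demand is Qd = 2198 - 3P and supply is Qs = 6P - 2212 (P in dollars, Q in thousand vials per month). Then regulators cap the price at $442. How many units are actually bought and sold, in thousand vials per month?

440

Without the control the market clears where 2198 - 3P = 6P - 2212, i.e. P* = 490 and Q* = 728.
Since 442 < 490, the ceiling is binding.
At P = 442: Qd = 2198 - 3·442 = 872 and Qs = 6·442 - 2212 = 440.
The quantity actually transacted is the short side, supply: 440.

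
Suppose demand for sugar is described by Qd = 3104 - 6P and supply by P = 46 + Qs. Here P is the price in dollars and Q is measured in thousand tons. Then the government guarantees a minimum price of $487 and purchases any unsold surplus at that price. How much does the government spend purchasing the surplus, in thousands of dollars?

126133

Rearranging supply gives Qs = P - 46. In a free market, 3104 - 6P = P - 46 gives the equilibrium P* = 450, Q* = 404.
Because the floor (487) lies above the market-clearing price, it is binding.
At P = 487: Qd = 3104 - 6·487 = 182 and Qs = 487 - 46 = 441.
Surplus = Qs - Qd = 259.
Government expenditure = surplus × support price = 259 × 487 = 126133.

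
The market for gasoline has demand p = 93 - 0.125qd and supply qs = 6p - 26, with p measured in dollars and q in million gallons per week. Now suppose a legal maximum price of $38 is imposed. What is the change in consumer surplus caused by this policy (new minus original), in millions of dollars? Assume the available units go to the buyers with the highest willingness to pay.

Rearranging demand gives qd = 744 - 8p. In a free market, 744 - 8p = 6p - 26 gives the equilibrium p* = 55, q* = 304.
Since 38 < 55, the ceiling is binding.
At p = 38: qd = 744 - 8·38 = 440 and qs = 6·38 - 26 = 202.
Consumer surplus without the control is ½ · (93 - 55) · 304 = 5776.
With the ceiling, 202 units are sold at 38 (assume they go to the highest-value buyers). The demand price at q = 202 is 67.75, so CS = ½ · [(93 - 38) + (67.75 - 38)] · 202 = 8559.75.
Change in consumer surplus = 8559.75 - 5776 = 2783.75.

2783.75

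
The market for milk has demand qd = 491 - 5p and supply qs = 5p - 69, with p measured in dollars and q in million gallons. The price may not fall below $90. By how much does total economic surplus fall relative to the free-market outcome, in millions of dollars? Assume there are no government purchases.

5780

Equilibrium: 491 - 5p = 5p - 69, so 560 = 10p and p* = 56, q* = 211.
The floor of 90 is above the equilibrium price 56, so it binds.
At p = 90: qd = 491 - 5·90 = 41 and qs = 5·90 - 69 = 381.
Quantity traded falls to 41. At q = 41 the demand price is (491 - 41)/5 = 90 and the supply price is (69 + 41)/5 = 22.
Deadweight loss = ½ · (90 - 22) · (211 - 41) = ½ · 68 · 170 = 5780.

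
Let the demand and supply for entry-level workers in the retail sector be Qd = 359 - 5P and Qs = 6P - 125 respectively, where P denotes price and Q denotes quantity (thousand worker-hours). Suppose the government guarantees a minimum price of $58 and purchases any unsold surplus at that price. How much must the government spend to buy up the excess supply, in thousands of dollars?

Without the control the market clears where 359 - 5P = 6P - 125, i.e. P* = 44 and Q* = 139.
The floor of 58 is above the equilibrium price 44, so it binds.
At P = 58: Qd = 359 - 5·58 = 69 and Qs = 6·58 - 125 = 223.
Surplus = Qs - Qd = 154.
Government expenditure = surplus × support price = 154 × 58 = 8932.

8932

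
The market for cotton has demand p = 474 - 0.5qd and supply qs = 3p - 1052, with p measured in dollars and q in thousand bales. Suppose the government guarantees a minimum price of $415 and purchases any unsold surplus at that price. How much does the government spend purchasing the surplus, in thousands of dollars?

Rearranging demand gives qd = 948 - 2p. In a free market, 948 - 2p = 3p - 1052 gives the equilibrium p* = 400, q* = 148.
Because the floor (415) lies above the market-clearing price, it is binding.
At p = 415: qd = 948 - 2·415 = 118 and qs = 3·415 - 1052 = 193.
Surplus = qs - qd = 75.
Government expenditure = surplus × support price = 75 × 415 = 31125.

31125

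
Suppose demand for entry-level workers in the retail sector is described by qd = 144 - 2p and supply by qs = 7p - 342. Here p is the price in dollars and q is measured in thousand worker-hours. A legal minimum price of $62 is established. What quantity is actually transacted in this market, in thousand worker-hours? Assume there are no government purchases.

20

Setting quantity demanded equal to quantity supplied, 144 - 2p = 7p - 342, gives p* = 54 and q* = 36.
Since 62 > 54, the floor is binding.
At p = 62: qd = 144 - 2·62 = 20 and qs = 7·62 - 342 = 92.
The quantity actually transacted is the short side, demand: 20.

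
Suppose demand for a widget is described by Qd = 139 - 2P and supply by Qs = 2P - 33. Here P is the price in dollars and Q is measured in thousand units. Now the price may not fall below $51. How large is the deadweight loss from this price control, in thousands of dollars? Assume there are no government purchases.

128

In a free market, 139 - 2P = 2P - 33 gives the equilibrium P* = 43, Q* = 53.
The floor of 51 is above the equilibrium price 43, so it binds.
At P = 51: Qd = 139 - 2·51 = 37 and Qs = 2·51 - 33 = 69.
Quantity traded falls to 37. At Q = 37 the demand price is (139 - 37)/2 = 51 and the supply price is (33 + 37)/2 = 35.
Deadweight loss = ½ · (51 - 35) · (53 - 37) = ½ · 16 · 16 = 128.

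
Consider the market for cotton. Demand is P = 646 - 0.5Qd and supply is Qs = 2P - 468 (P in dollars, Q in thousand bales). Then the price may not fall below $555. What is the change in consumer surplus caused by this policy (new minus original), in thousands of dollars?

-34155

Rearranging demand gives Qd = 1292 - 2P. Setting quantity demanded equal to quantity supplied, 1292 - 2P = 2P - 468, gives P* = 440 and Q* = 412.
Since 555 > 440, the floor is binding.
At P = 555: Qd = 1292 - 2·555 = 182 and Qs = 2·555 - 468 = 642.
Consumer surplus without the control is ½ · (646 - 440) · 412 = 42436.
With the floor, consumers buy 182 units at 555, so CS = ½ · (646 - 555) · 182 = 8281.
Change in consumer surplus = 8281 - 42436 = -34155.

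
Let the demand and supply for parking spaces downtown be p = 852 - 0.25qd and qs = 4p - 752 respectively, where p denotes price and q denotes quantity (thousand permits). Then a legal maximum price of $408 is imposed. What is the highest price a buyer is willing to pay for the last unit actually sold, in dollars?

632

Rearranging demand gives qd = 3408 - 4p. Without the control the market clears where 3408 - 4p = 4p - 752, i.e. p* = 520 and q* = 1328.
Because the ceiling (408) lies below the market-clearing price, it is binding.
At p = 408: qd = 3408 - 4·408 = 1776 and qs = 4·408 - 752 = 880.
Only 880 units reach the market. On the demand curve, the marginal buyer's willingness to pay at q = 880 is (3408 - 880)/4 = 632.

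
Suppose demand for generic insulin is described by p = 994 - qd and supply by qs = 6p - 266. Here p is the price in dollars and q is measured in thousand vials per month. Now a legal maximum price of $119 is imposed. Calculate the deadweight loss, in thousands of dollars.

Rearranging demand gives qd = 994 - p. Without the control the market clears where 994 - p = 6p - 266, i.e. p* = 180 and q* = 814.
The ceiling of 119 is below the equilibrium price 180, so it binds.
At p = 119: qd = 994 - 119 = 875 and qs = 6·119 - 266 = 448.
Quantity traded falls to 448. At q = 448 the demand price is 994 - 448 = 546 and the supply price is (266 + 448)/6 = 119.
Deadweight loss = ½ · (546 - 119) · (814 - 448) = ½ · 427 · 366 = 78141.

78141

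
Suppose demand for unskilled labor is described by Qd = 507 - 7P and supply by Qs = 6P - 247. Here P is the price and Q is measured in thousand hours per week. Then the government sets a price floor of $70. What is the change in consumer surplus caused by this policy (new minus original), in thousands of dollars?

-708

Equilibrium: 507 - 7P = 6P - 247, so 754 = 13P and P* = 58, Q* = 101.
Because the floor (70) lies above the market-clearing price, it is binding.
At P = 70: Qd = 507 - 7·70 = 17 and Qs = 6·70 - 247 = 173.
Consumer surplus without the control is ½ · (507/7 - 58) · 101 = 10201/14.
With the floor, consumers buy 17 units at 70, so CS = ½ · (507/7 - 70) · 17 = 289/14.
Change in consumer surplus = 289/14 - 10201/14 = -708.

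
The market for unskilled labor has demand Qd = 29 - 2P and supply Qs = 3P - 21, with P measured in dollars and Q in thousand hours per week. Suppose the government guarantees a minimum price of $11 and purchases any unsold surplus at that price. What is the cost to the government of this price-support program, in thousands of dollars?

Equilibrium: 29 - 2P = 3P - 21, so 50 = 5P and P* = 10, Q* = 9.
Because the floor (11) lies above the market-clearing price, it is binding.
At P = 11: Qd = 29 - 2·11 = 7 and Qs = 3·11 - 21 = 12.
Surplus = Qs - Qd = 5.
Government expenditure = surplus × support price = 5 × 11 = 55.

55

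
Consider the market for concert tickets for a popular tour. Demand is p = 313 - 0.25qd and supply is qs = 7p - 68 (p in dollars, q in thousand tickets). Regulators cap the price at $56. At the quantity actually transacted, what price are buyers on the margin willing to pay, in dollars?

Rearranging demand gives qd = 1252 - 4p. Setting quantity demanded equal to quantity supplied, 1252 - 4p = 7p - 68, gives p* = 120 and q* = 772.
The ceiling of 56 is below the equilibrium price 120, so it binds.
At p = 56: qd = 1252 - 4·56 = 1028 and qs = 7·56 - 68 = 324.
Only 324 units reach the market. On the demand curve, the marginal buyer's willingness to pay at q = 324 is (1252 - 324)/4 = 232.

232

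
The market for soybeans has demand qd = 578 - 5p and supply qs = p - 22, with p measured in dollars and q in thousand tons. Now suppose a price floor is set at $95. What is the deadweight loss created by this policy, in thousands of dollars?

0

In a free market, 578 - 5p = p - 22 gives the equilibrium p* = 100, q* = 78.
Since 95 is below p* = 100, the floor does not bind and the free-market outcome prevails.
Since the control does not bind, no trades are prevented and deadweight loss is zero.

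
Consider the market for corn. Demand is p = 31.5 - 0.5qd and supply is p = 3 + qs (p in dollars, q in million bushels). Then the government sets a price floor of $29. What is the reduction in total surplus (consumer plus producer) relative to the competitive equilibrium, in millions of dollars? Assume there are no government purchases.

147

Rearranging demand gives qd = 63 - 2p; rearranging supply gives qs = p - 3. Equilibrium: 63 - 2p = p - 3, so 66 = 3p and p* = 22, q* = 19.
Since 29 > 22, the floor is binding.
At p = 29: qd = 63 - 2·29 = 5 and qs = 29 - 3 = 26.
Quantity traded falls to 5. At q = 5 the demand price is (63 - 5)/2 = 29 and the supply price is 3 + 5 = 8.
Deadweight loss = ½ · (29 - 8) · (19 - 5) = ½ · 21 · 14 = 147.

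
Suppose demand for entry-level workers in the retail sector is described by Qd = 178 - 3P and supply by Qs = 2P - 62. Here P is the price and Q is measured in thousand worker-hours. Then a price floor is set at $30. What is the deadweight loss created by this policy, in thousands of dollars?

Equilibrium: 178 - 3P = 2P - 62, so 240 = 5P and P* = 48, Q* = 34.
The floor of 30 is below the equilibrium price 48, so it is not binding; the market clears at P* = 48, Q* = 34.
Since the control does not bind, no trades are prevented and deadweight loss is zero.

0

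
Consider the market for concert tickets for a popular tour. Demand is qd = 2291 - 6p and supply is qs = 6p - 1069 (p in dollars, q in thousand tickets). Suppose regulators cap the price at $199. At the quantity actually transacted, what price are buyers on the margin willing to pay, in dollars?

361

Without the control the market clears where 2291 - 6p = 6p - 1069, i.e. p* = 280 and q* = 611.
Because the ceiling (199) lies below the market-clearing price, it is binding.
At p = 199: qd = 2291 - 6·199 = 1097 and qs = 6·199 - 1069 = 125.
Only 125 units reach the market. On the demand curve, the marginal buyer's willingness to pay at q = 125 is (2291 - 125)/6 = 361.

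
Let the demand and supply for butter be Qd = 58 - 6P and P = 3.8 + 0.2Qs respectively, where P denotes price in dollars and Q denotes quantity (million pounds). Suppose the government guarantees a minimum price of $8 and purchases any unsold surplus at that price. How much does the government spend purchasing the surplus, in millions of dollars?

Rearranging supply gives Qs = 5P - 19. Setting quantity demanded equal to quantity supplied, 58 - 6P = 5P - 19, gives P* = 7 and Q* = 16.
Since 8 > 7, the floor is binding.
At P = 8: Qd = 58 - 6·8 = 10 and Qs = 5·8 - 19 = 21.
Surplus = Qs - Qd = 11.
Government expenditure = surplus × support price = 11 × 8 = 88.

88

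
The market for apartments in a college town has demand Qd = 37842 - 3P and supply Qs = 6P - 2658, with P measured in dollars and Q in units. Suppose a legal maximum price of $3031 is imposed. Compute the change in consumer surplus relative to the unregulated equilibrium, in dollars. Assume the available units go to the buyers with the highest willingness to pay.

In a free market, 37842 - 3P = 6P - 2658 gives the equilibrium P* = 4500, Q* = 24342.
Since 3031 < 4500, the ceiling is binding.
At P = 3031: Qd = 37842 - 3·3031 = 28749 and Qs = 6·3031 - 2658 = 15528.
Consumer surplus without the control is ½ · (12614 - 4500) · 24342 = 98755494.
With the ceiling, 15528 units are sold at 3031 (assume they go to the highest-value buyers). The demand price at Q = 15528 is 7438, so CS = ½ · [(12614 - 3031) + (7438 - 3031)] · 15528 = 108618360.
Change in consumer surplus = 108618360 - 98755494 = 9862866.

9862866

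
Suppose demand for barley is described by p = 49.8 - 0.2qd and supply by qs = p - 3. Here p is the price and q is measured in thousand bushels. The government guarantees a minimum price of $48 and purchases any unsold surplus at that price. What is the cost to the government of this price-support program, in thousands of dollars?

Rearranging demand gives qd = 249 - 5p. Equilibrium: 249 - 5p = p - 3, so 252 = 6p and p* = 42, q* = 39.
The floor of 48 is above the equilibrium price 42, so it binds.
At p = 48: qd = 249 - 5·48 = 9 and qs = 48 - 3 = 45.
Surplus = qs - qd = 36.
Government expenditure = surplus × support price = 36 × 48 = 1728.

1728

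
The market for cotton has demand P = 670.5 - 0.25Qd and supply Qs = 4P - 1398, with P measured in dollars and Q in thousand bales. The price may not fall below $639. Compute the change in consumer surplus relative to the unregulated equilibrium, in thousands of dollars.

Rearranging demand gives Qd = 2682 - 4P. In a free market, 2682 - 4P = 4P - 1398 gives the equilibrium P* = 510, Q* = 642.
Since 639 > 510, the floor is binding.
At P = 639: Qd = 2682 - 4·639 = 126 and Qs = 4·639 - 1398 = 1158.
Consumer surplus without the control is ½ · (670.5 - 510) · 642 = 51520.5.
With the floor, consumers buy 126 units at 639, so CS = ½ · (670.5 - 639) · 126 = 1984.5.
Change in consumer surplus = 1984.5 - 51520.5 = -49536.

-49536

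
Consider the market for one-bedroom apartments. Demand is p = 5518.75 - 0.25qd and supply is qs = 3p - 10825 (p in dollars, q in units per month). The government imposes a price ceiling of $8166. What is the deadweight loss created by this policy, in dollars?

Rearranging demand gives qd = 22075 - 4p. Without the control the market clears where 22075 - 4p = 3p - 10825, i.e. p* = 4700 and q* = 3275.
The ceiling of 8166 is above the equilibrium price 4700, so it is not binding; the market clears at p* = 4700, q* = 3275.
Since the control does not bind, no trades are prevented and deadweight loss is zero.

0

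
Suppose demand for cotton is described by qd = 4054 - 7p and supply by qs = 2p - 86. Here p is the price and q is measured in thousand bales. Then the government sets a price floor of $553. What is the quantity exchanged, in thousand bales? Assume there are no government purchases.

Setting quantity demanded equal to quantity supplied, 4054 - 7p = 2p - 86, gives p* = 460 and q* = 834.
Because the floor (553) lies above the market-clearing price, it is binding.
At p = 553: qd = 4054 - 7·553 = 183 and qs = 2·553 - 86 = 1020.
The quantity actually transacted is the short side, demand: 183.

183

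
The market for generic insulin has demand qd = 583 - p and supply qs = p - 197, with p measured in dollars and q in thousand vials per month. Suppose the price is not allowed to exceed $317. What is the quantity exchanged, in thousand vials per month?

In a free market, 583 - p = p - 197 gives the equilibrium p* = 390, q* = 193.
Because the ceiling (317) lies below the market-clearing price, it is binding.
At p = 317: qd = 583 - 317 = 266 and qs = 317 - 197 = 120.
The quantity actually transacted is the short side, supply: 120.

120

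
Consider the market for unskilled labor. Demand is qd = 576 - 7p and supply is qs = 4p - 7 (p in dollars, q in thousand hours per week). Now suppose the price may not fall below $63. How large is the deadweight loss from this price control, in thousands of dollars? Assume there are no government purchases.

962.5

Setting quantity demanded equal to quantity supplied, 576 - 7p = 4p - 7, gives p* = 53 and q* = 205.
Because the floor (63) lies above the market-clearing price, it is binding.
At p = 63: qd = 576 - 7·63 = 135 and qs = 4·63 - 7 = 245.
Quantity traded falls to 135. At q = 135 the demand price is (576 - 135)/7 = 63 and the supply price is (7 + 135)/4 = 35.5.
Deadweight loss = ½ · (63 - 35.5) · (205 - 135) = ½ · 27.5 · 70 = 962.5.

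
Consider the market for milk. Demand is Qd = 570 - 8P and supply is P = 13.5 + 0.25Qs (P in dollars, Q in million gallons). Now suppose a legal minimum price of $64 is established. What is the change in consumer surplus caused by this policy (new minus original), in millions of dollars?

-1272

Rearranging supply gives Qs = 4P - 54. Equilibrium: 570 - 8P = 4P - 54, so 624 = 12P and P* = 52, Q* = 154.
The floor of 64 is above the equilibrium price 52, so it binds.
At P = 64: Qd = 570 - 8·64 = 58 and Qs = 4·64 - 54 = 202.
Consumer surplus without the control is ½ · (71.25 - 52) · 154 = 1482.25.
With the floor, consumers buy 58 units at 64, so CS = ½ · (71.25 - 64) · 58 = 210.25.
Change in consumer surplus = 210.25 - 1482.25 = -1272.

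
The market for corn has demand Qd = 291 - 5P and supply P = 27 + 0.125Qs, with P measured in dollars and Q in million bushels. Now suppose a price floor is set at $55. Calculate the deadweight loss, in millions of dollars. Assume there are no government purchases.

1040

Rearranging supply gives Qs = 8P - 216. Setting quantity demanded equal to quantity supplied, 291 - 5P = 8P - 216, gives P* = 39 and Q* = 96.
Because the floor (55) lies above the market-clearing price, it is binding.
At P = 55: Qd = 291 - 5·55 = 16 and Qs = 8·55 - 216 = 224.
Quantity traded falls to 16. At Q = 16 the demand price is (291 - 16)/5 = 55 and the supply price is (216 + 16)/8 = 29.
Deadweight loss = ½ · (55 - 29) · (96 - 16) = ½ · 26 · 80 = 1040.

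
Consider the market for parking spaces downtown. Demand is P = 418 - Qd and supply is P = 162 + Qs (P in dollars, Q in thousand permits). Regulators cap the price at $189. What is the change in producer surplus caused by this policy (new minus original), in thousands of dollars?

Rearranging demand gives Qd = 418 - P; rearranging supply gives Qs = P - 162. In a free market, 418 - P = P - 162 gives the equilibrium P* = 290, Q* = 128.
Since 189 < 290, the ceiling is binding.
At P = 189: Qd = 418 - 189 = 229 and Qs = 189 - 162 = 27.
Producer surplus without the control is ½ · (290 - 162) · 128 = 8192.
With the ceiling, producers sell 27 units at 189, so PS = ½ · (189 - 162) · 27 = 364.5.
Change in producer surplus = 364.5 - 8192 = -7827.5.

-7827.5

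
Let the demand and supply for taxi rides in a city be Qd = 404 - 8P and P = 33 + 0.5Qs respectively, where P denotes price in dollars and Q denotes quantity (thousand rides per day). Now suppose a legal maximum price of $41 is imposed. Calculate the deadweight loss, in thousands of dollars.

Rearranging supply gives Qs = 2P - 66. Without the control the market clears where 404 - 8P = 2P - 66, i.e. P* = 47 and Q* = 28.
The ceiling of 41 is below the equilibrium price 47, so it binds.
At P = 41: Qd = 404 - 8·41 = 76 and Qs = 2·41 - 66 = 16.
Quantity traded falls to 16. At Q = 16 the demand price is (404 - 16)/8 = 48.5 and the supply price is (66 + 16)/2 = 41.
Deadweight loss = ½ · (48.5 - 41) · (28 - 16) = ½ · 7.5 · 12 = 45.

45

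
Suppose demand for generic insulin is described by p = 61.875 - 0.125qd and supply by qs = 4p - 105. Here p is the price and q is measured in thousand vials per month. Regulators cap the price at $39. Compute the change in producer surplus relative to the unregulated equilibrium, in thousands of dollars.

-803

Rearranging demand gives qd = 495 - 8p. Without the control the market clears where 495 - 8p = 4p - 105, i.e. p* = 50 and q* = 95.
Since 39 < 50, the ceiling is binding.
At p = 39: qd = 495 - 8·39 = 183 and qs = 4·39 - 105 = 51.
Producer surplus without the control is ½ · (50 - 26.25) · 95 = 1128.125.
With the ceiling, producers sell 51 units at 39, so PS = ½ · (39 - 26.25) · 51 = 325.125.
Change in producer surplus = 325.125 - 1128.125 = -803.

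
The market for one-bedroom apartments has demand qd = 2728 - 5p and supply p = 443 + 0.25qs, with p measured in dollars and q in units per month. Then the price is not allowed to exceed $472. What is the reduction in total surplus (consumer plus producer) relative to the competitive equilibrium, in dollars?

2822.4

Rearranging supply gives qs = 4p - 1772. Setting quantity demanded equal to quantity supplied, 2728 - 5p = 4p - 1772, gives p* = 500 and q* = 228.
Since 472 < 500, the ceiling is binding.
At p = 472: qd = 2728 - 5·472 = 368 and qs = 4·472 - 1772 = 116.
Quantity traded falls to 116. At q = 116 the demand price is (2728 - 116)/5 = 522.4 and the supply price is (1772 + 116)/4 = 472.
Deadweight loss = ½ · (522.4 - 472) · (228 - 116) = ½ · 50.4 · 112 = 2822.4.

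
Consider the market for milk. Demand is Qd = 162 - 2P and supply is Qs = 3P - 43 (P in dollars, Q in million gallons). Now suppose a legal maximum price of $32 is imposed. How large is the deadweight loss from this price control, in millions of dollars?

303.75

In a free market, 162 - 2P = 3P - 43 gives the equilibrium P* = 41, Q* = 80.
Because the ceiling (32) lies below the market-clearing price, it is binding.
At P = 32: Qd = 162 - 2·32 = 98 and Qs = 3·32 - 43 = 53.
Quantity traded falls to 53. At Q = 53 the demand price is (162 - 53)/2 = 54.5 and the supply price is (43 + 53)/3 = 32.
Deadweight loss = ½ · (54.5 - 32) · (80 - 53) = ½ · 22.5 · 27 = 303.75.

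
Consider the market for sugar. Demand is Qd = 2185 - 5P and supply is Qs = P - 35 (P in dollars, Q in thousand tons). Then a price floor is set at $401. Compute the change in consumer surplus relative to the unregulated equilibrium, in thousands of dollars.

-7982.5

In a free market, 2185 - 5P = P - 35 gives the equilibrium P* = 370, Q* = 335.
Since 401 > 370, the floor is binding.
At P = 401: Qd = 2185 - 5·401 = 180 and Qs = 401 - 35 = 366.
Consumer surplus without the control is ½ · (437 - 370) · 335 = 11222.5.
With the floor, consumers buy 180 units at 401, so CS = ½ · (437 - 401) · 180 = 3240.
Change in consumer surplus = 3240 - 11222.5 = -7982.5.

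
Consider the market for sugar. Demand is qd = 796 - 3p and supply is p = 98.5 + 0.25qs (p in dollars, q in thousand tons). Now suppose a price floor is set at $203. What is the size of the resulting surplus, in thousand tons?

Rearranging supply gives qs = 4p - 394. Setting quantity demanded equal to quantity supplied, 796 - 3p = 4p - 394, gives p* = 170 and q* = 286.
The floor of 203 is above the equilibrium price 170, so it binds.
At p = 203: qd = 796 - 3·203 = 187 and qs = 4·203 - 394 = 418.
Surplus = qs - qd = 418 - 187 = 231.

231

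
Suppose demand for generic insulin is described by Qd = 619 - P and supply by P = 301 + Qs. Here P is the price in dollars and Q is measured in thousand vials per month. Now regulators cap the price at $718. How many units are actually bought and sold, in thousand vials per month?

Rearranging supply gives Qs = P - 301. Without the control the market clears where 619 - P = P - 301, i.e. P* = 460 and Q* = 159.
The ceiling of 718 is above the equilibrium price 460, so it is not binding; the market clears at P* = 460, Q* = 159.

159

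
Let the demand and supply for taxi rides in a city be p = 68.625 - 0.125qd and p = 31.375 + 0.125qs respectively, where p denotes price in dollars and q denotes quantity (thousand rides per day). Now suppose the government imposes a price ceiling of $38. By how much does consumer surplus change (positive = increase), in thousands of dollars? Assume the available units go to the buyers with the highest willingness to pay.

60

Rearranging demand gives qd = 549 - 8p; rearranging supply gives qs = 8p - 251. Without the control the market clears where 549 - 8p = 8p - 251, i.e. p* = 50 and q* = 149.
Because the ceiling (38) lies below the market-clearing price, it is binding.
At p = 38: qd = 549 - 8·38 = 245 and qs = 8·38 - 251 = 53.
Consumer surplus without the control is ½ · (68.625 - 50) · 149 = 1387.5625.
With the ceiling, 53 units are sold at 38 (assume they go to the highest-value buyers). The demand price at q = 53 is 62, so CS = ½ · [(68.625 - 38) + (62 - 38)] · 53 = 1447.5625.
Change in consumer surplus = 1447.5625 - 1387.5625 = 60.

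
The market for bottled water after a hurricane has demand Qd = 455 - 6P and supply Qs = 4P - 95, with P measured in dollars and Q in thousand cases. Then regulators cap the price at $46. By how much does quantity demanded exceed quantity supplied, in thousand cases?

Without the control the market clears where 455 - 6P = 4P - 95, i.e. P* = 55 and Q* = 125.
Since 46 < 55, the ceiling is binding.
At P = 46: Qd = 455 - 6·46 = 179 and Qs = 4·46 - 95 = 89.
Shortage = Qd - Qs = 179 - 89 = 90.

90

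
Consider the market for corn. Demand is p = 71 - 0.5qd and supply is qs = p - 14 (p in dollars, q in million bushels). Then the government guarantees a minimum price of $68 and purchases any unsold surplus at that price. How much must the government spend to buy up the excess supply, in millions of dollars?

3264

Rearranging demand gives qd = 142 - 2p. Setting quantity demanded equal to quantity supplied, 142 - 2p = p - 14, gives p* = 52 and q* = 38.
The floor of 68 is above the equilibrium price 52, so it binds.
At p = 68: qd = 142 - 2·68 = 6 and qs = 68 - 14 = 54.
Surplus = qs - qd = 48.
Government expenditure = surplus × support price = 48 × 68 = 3264.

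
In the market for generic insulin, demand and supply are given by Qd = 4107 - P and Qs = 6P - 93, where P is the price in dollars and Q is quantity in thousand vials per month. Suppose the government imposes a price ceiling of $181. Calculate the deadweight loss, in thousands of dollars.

Without the control the market clears where 4107 - P = 6P - 93, i.e. P* = 600 and Q* = 3507.
Because the ceiling (181) lies below the market-clearing price, it is binding.
At P = 181: Qd = 4107 - 181 = 3926 and Qs = 6·181 - 93 = 993.
Quantity traded falls to 993. At Q = 993 the demand price is 4107 - 993 = 3114 and the supply price is (93 + 993)/6 = 181.
Deadweight loss = ½ · (3114 - 181) · (3507 - 993) = ½ · 2933 · 2514 = 3686781.

3686781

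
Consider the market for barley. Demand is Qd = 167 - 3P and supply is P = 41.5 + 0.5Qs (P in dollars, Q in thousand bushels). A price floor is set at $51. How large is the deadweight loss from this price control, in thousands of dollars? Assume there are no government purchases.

Rearranging supply gives Qs = 2P - 83. Setting quantity demanded equal to quantity supplied, 167 - 3P = 2P - 83, gives P* = 50 and Q* = 17.
The floor of 51 is above the equilibrium price 50, so it binds.
At P = 51: Qd = 167 - 3·51 = 14 and Qs = 2·51 - 83 = 19.
Quantity traded falls to 14. At Q = 14 the demand price is (167 - 14)/3 = 51 and the supply price is (83 + 14)/2 = 48.5.
Deadweight loss = ½ · (51 - 48.5) · (17 - 14) = ½ · 2.5 · 3 = 3.75.

3.75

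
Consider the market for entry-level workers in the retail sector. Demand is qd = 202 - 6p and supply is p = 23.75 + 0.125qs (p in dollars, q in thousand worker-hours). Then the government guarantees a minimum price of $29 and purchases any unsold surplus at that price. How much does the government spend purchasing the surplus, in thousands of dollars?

406

Rearranging supply gives qs = 8p - 190. In a free market, 202 - 6p = 8p - 190 gives the equilibrium p* = 28, q* = 34.
Because the floor (29) lies above the market-clearing price, it is binding.
At p = 29: qd = 202 - 6·29 = 28 and qs = 8·29 - 190 = 42.
Surplus = qs - qd = 14.
Government expenditure = surplus × support price = 14 × 29 = 406.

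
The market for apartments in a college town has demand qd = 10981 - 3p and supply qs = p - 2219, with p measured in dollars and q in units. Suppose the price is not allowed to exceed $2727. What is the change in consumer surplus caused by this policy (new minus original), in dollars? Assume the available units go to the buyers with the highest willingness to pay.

236362.5

In a free market, 10981 - 3p = p - 2219 gives the equilibrium p* = 3300, q* = 1081.
The ceiling of 2727 is below the equilibrium price 3300, so it binds.
At p = 2727: qd = 10981 - 3·2727 = 2800 and qs = 2727 - 2219 = 508.
Consumer surplus without the control is ½ · (10981/3 - 3300) · 1081 = 1168561/6.
With the ceiling, 508 units are sold at 2727 (assume they go to the highest-value buyers). The demand price at q = 508 is 3491, so CS = ½ · [(10981/3 - 2727) + (3491 - 2727)] · 508 = 1293368/3.
Change in consumer surplus = 1293368/3 - 1168561/6 = 236362.5.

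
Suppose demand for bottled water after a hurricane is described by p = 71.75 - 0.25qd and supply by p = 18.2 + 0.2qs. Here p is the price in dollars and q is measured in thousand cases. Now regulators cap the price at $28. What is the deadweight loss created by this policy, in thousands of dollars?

1102.5

Rearranging demand gives qd = 287 - 4p; rearranging supply gives qs = 5p - 91. In a free market, 287 - 4p = 5p - 91 gives the equilibrium p* = 42, q* = 119.
Because the ceiling (28) lies below the market-clearing price, it is binding.
At p = 28: qd = 287 - 4·28 = 175 and qs = 5·28 - 91 = 49.
Quantity traded falls to 49. At q = 49 the demand price is (287 - 49)/4 = 59.5 and the supply price is (91 + 49)/5 = 28.
Deadweight loss = ½ · (59.5 - 28) · (119 - 49) = ½ · 31.5 · 70 = 1102.5.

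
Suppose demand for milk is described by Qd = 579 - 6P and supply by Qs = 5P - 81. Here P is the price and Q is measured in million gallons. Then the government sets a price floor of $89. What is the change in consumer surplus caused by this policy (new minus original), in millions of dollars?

-3828

Equilibrium: 579 - 6P = 5P - 81, so 660 = 11P and P* = 60, Q* = 219.
The floor of 89 is above the equilibrium price 60, so it binds.
At P = 89: Qd = 579 - 6·89 = 45 and Qs = 5·89 - 81 = 364.
Consumer surplus without the control is ½ · (96.5 - 60) · 219 = 3996.75.
With the floor, consumers buy 45 units at 89, so CS = ½ · (96.5 - 89) · 45 = 168.75.
Change in consumer surplus = 168.75 - 3996.75 = -3828.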